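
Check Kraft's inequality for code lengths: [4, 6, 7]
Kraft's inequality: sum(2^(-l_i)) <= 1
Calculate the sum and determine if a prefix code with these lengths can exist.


Sum = 2^(-4) + 2^(-6) + 2^(-7)
    = 0.0625 + 0.015625 + 0.0078125
    = 11/128 = 0.0859375
Since 0.0859375 <= 1, Kraft's inequality IS satisfied.
A prefix code with these lengths CAN exist.

Kraft sum = 0.0859375. Satisfied.


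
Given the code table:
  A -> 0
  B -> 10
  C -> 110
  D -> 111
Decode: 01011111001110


Decoding:
0 -> A
10 -> B
111 -> D
110 -> C
0 -> A
111 -> D
0 -> A


Result: ABDCADA


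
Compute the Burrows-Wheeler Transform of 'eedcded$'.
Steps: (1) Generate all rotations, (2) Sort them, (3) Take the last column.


Rotations (sorted):
  0: $eedcded -> last char: d
  1: cded$eed -> last char: d
  2: d$eedcde -> last char: e
  3: dcded$ee -> last char: e
  4: ded$eedc -> last char: c
  5: ed$eedcd -> last char: d
  6: edcded$e -> last char: e
  7: eedcded$ -> last char: $


BWT = ddeecde$


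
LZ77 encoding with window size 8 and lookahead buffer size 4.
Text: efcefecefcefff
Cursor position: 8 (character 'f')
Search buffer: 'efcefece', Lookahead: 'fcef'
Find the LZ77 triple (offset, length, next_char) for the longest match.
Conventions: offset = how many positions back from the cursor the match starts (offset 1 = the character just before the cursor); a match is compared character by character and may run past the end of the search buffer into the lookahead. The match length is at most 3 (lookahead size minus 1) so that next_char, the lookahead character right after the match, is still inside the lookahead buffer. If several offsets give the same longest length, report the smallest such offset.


Try each offset into the search buffer:
  offset=1 (pos 7, char 'e'): match length 0
  offset=2 (pos 6, char 'c'): match length 0
  offset=3 (pos 5, char 'e'): match length 0
  offset=4 (pos 4, char 'f'): match length 1
  offset=5 (pos 3, char 'e'): match length 0
  offset=6 (pos 2, char 'c'): match length 0
  offset=7 (pos 1, char 'f'): match length 3
  offset=8 (pos 0, char 'e'): match length 0
Longest match has length 3 at offset 7.
next_char = character at position 8 + 3 = 11 -> 'f'

Best match: offset=7, length=3 (matching 'fce' starting at position 1)
LZ77 triple: (7, 3, 'f')


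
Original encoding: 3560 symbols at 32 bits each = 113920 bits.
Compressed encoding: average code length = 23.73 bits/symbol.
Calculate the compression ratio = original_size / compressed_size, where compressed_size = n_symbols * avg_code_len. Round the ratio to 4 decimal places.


original_size = n_symbols * orig_bits = 3560 * 32 = 113920 bits
compressed_size = n_symbols * avg_code_len = 3560 * 23.73 = 84478.8 bits
ratio = original_size / compressed_size = 113920 / 84478.8 = 1.3485

Compression ratio = 1.3485


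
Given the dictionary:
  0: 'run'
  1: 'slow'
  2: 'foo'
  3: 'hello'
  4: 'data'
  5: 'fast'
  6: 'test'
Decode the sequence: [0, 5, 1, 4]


Look up each index in the dictionary:
  0 -> 'run'
  5 -> 'fast'
  1 -> 'slow'
  4 -> 'data'

Decoded: "run fast slow data"


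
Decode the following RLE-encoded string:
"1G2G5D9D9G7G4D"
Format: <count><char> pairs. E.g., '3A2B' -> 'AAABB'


Expanding each <count><char> pair:
  1G -> 'G'
  2G -> 'GG'
  5D -> 'DDDDD'
  9D -> 'DDDDDDDDD'
  9G -> 'GGGGGGGGG'
  7G -> 'GGGGGGG'
  4D -> 'DDDD'

Decoded = GGGDDDDDDDDDDDDDDGGGGGGGGGGGGGGGGDDDD


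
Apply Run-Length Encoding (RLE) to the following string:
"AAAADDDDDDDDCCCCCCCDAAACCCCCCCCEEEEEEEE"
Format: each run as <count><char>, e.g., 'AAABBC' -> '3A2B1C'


Scanning runs left to right:
  i=0: run of 'A' x 4 -> '4A'
  i=4: run of 'D' x 8 -> '8D'
  i=12: run of 'C' x 7 -> '7C'
  i=19: run of 'D' x 1 -> '1D'
  i=20: run of 'A' x 3 -> '3A'
  i=23: run of 'C' x 8 -> '8C'
  i=31: run of 'E' x 8 -> '8E'

RLE = 4A8D7C1D3A8C8E


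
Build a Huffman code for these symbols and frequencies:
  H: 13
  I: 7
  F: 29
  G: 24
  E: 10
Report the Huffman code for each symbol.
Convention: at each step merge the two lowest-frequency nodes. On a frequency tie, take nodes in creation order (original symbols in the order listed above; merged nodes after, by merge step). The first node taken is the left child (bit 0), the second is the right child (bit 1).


Huffman tree construction:
Step 1: Merge I(7) + E(10) = 17
Step 2: Merge H(13) + (I+E)(17) = 30
Step 3: Merge G(24) + F(29) = 53
Step 4: Merge (H+(I+E))(30) + (G+F)(53) = 83
Read each symbol's code off the tree from the root (left child = 0, right child = 1).

Codes:
  H: 00 (length 2)
  I: 010 (length 3)
  F: 11 (length 2)
  G: 10 (length 2)
  E: 011 (length 3)
Average code length: 183/83 = 2.2048 bits/symbol


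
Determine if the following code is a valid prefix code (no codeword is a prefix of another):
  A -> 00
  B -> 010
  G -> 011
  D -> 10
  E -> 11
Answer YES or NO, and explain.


Checking each pair (does one codeword prefix another?):
  A='00' vs B='010': no prefix
  A='00' vs G='011': no prefix
  A='00' vs D='10': no prefix
  A='00' vs E='11': no prefix
  B='010' vs A='00': no prefix
  B='010' vs G='011': no prefix
  B='010' vs D='10': no prefix
  B='010' vs E='11': no prefix
  G='011' vs A='00': no prefix
  G='011' vs B='010': no prefix
  G='011' vs D='10': no prefix
  G='011' vs E='11': no prefix
  D='10' vs A='00': no prefix
  D='10' vs B='010': no prefix
  D='10' vs G='011': no prefix
  D='10' vs E='11': no prefix
  E='11' vs A='00': no prefix
  E='11' vs B='010': no prefix
  E='11' vs G='011': no prefix
  E='11' vs D='10': no prefix
No violation found over all pairs.

YES -- this is a valid prefix code. No codeword is a prefix of any other codeword.


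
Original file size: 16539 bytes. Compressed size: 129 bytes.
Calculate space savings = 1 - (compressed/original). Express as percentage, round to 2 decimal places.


ratio = compressed/original = 129/16539 = 0.0078
savings = 1 - ratio = 1 - 0.0078 = 0.9922
as a percentage: 0.9922 * 100 = 99.22%

Space savings = 1 - 129/16539 = 99.22%


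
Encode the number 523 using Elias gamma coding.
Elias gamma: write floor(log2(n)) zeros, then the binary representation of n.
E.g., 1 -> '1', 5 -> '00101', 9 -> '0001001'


num_bits = floor(log2(523)) + 1 = 10
leading_zeros = num_bits - 1 = 9
binary(523) = 1000001011

Elias gamma(523) = '000000000' + '1000001011' = 0000000001000001011 (19 bits)


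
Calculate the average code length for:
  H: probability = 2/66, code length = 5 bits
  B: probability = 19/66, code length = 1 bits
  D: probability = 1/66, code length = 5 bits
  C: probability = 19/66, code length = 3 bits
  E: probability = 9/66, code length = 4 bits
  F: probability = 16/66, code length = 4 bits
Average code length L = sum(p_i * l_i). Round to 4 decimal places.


Weighted contributions p_i * l_i:
  H: (2/66) * 5 = 10/66
  B: (19/66) * 1 = 19/66
  D: (1/66) * 5 = 5/66
  C: (19/66) * 3 = 57/66
  E: (9/66) * 4 = 36/66
  F: (16/66) * 4 = 64/66
Sum = (10 + 19 + 5 + 57 + 36 + 64)/66 = 191/66

L = 191/66 = 2.8939 bits/symbol


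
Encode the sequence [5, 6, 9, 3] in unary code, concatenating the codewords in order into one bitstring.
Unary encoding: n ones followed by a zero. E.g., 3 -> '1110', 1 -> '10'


Encode each number as n ones followed by a terminating 0:
  5 -> 111110 (6 bits)
  6 -> 1111110 (7 bits)
  9 -> 1111111110 (10 bits)
  3 -> 1110 (4 bits)
Total length = 6 + 7 + 10 + 4 = 27 bits.

Unary([5, 6, 9, 3]) = 111110111111011111111101110 (27 bits)


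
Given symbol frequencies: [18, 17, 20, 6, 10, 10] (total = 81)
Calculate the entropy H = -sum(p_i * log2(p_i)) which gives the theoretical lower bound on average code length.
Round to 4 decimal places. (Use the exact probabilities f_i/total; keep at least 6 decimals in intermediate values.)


Per-symbol terms -p_i * log2(p_i) with p_i = f_i/81:
  p = 18/81 = 0.222222: log2(p) = -2.169925, -p*log2(p) = 0.482206
  p = 17/81 = 0.209877: log2(p) = -2.252387, -p*log2(p) = 0.472723
  p = 20/81 = 0.246914: log2(p) = -2.017922, -p*log2(p) = 0.498252
  p = 6/81 = 0.074074: log2(p) = -3.754888, -p*log2(p) = 0.278140
  p = 10/81 = 0.123457: log2(p) = -3.017922, -p*log2(p) = 0.372583
  p = 10/81 = 0.123457: log2(p) = -3.017922, -p*log2(p) = 0.372583
H = 0.482206 + 0.472723 + 0.498252 + 0.278140 + 0.372583 + 0.372583 = 2.476487

H = 2.4765 bits/symbol


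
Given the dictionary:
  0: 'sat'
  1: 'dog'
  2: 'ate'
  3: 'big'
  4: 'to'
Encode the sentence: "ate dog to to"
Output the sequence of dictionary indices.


Look up each word in the dictionary:
  'ate' -> 2
  'dog' -> 1
  'to' -> 4
  'to' -> 4

Encoded: [2, 1, 4, 4]


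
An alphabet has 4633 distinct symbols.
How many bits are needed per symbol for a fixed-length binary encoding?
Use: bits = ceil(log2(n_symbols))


log2(4633) = 12.1777
Bracket: 2^12 = 4096 < 4633 <= 2^13 = 8192
So ceil(log2(4633)) = 13

bits = ceil(log2(4633)) = ceil(12.1777) = 13 bits


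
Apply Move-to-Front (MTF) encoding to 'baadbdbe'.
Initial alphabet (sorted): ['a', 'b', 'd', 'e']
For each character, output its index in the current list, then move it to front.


MTF encoding:
'b': index 1 in ['a', 'b', 'd', 'e'] -> ['b', 'a', 'd', 'e']
'a': index 1 in ['b', 'a', 'd', 'e'] -> ['a', 'b', 'd', 'e']
'a': index 0 in ['a', 'b', 'd', 'e'] -> ['a', 'b', 'd', 'e']
'd': index 2 in ['a', 'b', 'd', 'e'] -> ['d', 'a', 'b', 'e']
'b': index 2 in ['d', 'a', 'b', 'e'] -> ['b', 'd', 'a', 'e']
'd': index 1 in ['b', 'd', 'a', 'e'] -> ['d', 'b', 'a', 'e']
'b': index 1 in ['d', 'b', 'a', 'e'] -> ['b', 'd', 'a', 'e']
'e': index 3 in ['b', 'd', 'a', 'e'] -> ['e', 'b', 'd', 'a']


Output: [1, 1, 0, 2, 2, 1, 1, 3]


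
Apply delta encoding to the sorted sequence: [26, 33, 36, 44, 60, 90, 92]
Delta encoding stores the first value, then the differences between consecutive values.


First value: 26
Deltas:
  33 - 26 = 7
  36 - 33 = 3
  44 - 36 = 8
  60 - 44 = 16
  90 - 60 = 30
  92 - 90 = 2


Delta encoded: [26, 7, 3, 8, 16, 30, 2]


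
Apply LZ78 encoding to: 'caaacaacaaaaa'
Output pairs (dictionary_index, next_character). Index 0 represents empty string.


LZ78 encoding steps:
Dictionary: {0: ''}
Step 1: w='' (idx 0), next='c' -> output (0, 'c'), add 'c' as idx 1
Step 2: w='' (idx 0), next='a' -> output (0, 'a'), add 'a' as idx 2
Step 3: w='a' (idx 2), next='a' -> output (2, 'a'), add 'aa' as idx 3
Step 4: w='c' (idx 1), next='a' -> output (1, 'a'), add 'ca' as idx 4
Step 5: w='a' (idx 2), next='c' -> output (2, 'c'), add 'ac' as idx 5
Step 6: w='aa' (idx 3), next='a' -> output (3, 'a'), add 'aaa' as idx 6
Step 7: w='aa' (idx 3), end of input -> output (3, '')


Encoded: [(0, 'c'), (0, 'a'), (2, 'a'), (1, 'a'), (2, 'c'), (3, 'a'), (3, '')]


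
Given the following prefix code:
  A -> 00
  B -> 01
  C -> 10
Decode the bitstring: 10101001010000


Decoding step by step:
Bits 10 -> C
Bits 10 -> C
Bits 10 -> C
Bits 01 -> B
Bits 01 -> B
Bits 00 -> A
Bits 00 -> A


Decoded message: CCCBBAA


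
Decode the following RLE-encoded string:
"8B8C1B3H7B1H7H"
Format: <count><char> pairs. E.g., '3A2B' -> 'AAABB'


Expanding each <count><char> pair:
  8B -> 'BBBBBBBB'
  8C -> 'CCCCCCCC'
  1B -> 'B'
  3H -> 'HHH'
  7B -> 'BBBBBBB'
  1H -> 'H'
  7H -> 'HHHHHHH'

Decoded = BBBBBBBBCCCCCCCCBHHHBBBBBBBHHHHHHHH


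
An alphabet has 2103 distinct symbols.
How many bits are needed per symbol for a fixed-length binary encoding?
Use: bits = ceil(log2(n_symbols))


log2(2103) = 11.0382
Bracket: 2^11 = 2048 < 2103 <= 2^12 = 4096
So ceil(log2(2103)) = 12

bits = ceil(log2(2103)) = ceil(11.0382) = 12 bits


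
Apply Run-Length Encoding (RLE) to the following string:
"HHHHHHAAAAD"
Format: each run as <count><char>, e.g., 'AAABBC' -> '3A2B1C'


Scanning runs left to right:
  i=0: run of 'H' x 6 -> '6H'
  i=6: run of 'A' x 4 -> '4A'
  i=10: run of 'D' x 1 -> '1D'

RLE = 6H4A1D


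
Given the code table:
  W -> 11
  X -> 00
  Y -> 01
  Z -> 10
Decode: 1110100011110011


Decoding:
11 -> W
10 -> Z
10 -> Z
00 -> X
11 -> W
11 -> W
00 -> X
11 -> W


Result: WZZXWWXW


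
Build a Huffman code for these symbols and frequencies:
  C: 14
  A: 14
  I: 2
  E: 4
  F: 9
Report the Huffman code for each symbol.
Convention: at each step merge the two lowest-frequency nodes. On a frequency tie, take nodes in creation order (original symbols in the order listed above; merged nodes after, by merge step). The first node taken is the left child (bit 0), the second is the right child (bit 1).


Huffman tree construction:
Step 1: Merge I(2) + E(4) = 6
Step 2: Merge (I+E)(6) + F(9) = 15
Step 3: Merge C(14) + A(14) = 28
Step 4: Merge ((I+E)+F)(15) + (C+A)(28) = 43
Read each symbol's code off the tree from the root (left child = 0, right child = 1).

Codes:
  C: 10 (length 2)
  A: 11 (length 2)
  I: 000 (length 3)
  E: 001 (length 3)
  F: 01 (length 2)
Average code length: 92/43 = 2.1395 bits/symbol


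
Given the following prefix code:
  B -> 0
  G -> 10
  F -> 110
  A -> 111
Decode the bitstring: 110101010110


Decoding step by step:
Bits 110 -> F
Bits 10 -> G
Bits 10 -> G
Bits 10 -> G
Bits 110 -> F


Decoded message: FGGGF


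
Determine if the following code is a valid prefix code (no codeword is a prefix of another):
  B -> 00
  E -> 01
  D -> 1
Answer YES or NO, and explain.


Checking each pair (does one codeword prefix another?):
  B='00' vs E='01': no prefix
  B='00' vs D='1': no prefix
  E='01' vs B='00': no prefix
  E='01' vs D='1': no prefix
  D='1' vs B='00': no prefix
  D='1' vs E='01': no prefix
No violation found over all pairs.

YES -- this is a valid prefix code. No codeword is a prefix of any other codeword.


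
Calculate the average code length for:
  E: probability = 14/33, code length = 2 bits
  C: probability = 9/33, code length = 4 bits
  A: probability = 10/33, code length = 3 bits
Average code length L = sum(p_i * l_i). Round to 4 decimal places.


Weighted contributions p_i * l_i:
  E: (14/33) * 2 = 28/33
  C: (9/33) * 4 = 36/33
  A: (10/33) * 3 = 30/33
Sum = (28 + 36 + 30)/33 = 94/33

L = 94/33 = 2.8485 bits/symbol


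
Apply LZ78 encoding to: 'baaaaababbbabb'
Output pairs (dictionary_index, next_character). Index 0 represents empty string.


LZ78 encoding steps:
Dictionary: {0: ''}
Step 1: w='' (idx 0), next='b' -> output (0, 'b'), add 'b' as idx 1
Step 2: w='' (idx 0), next='a' -> output (0, 'a'), add 'a' as idx 2
Step 3: w='a' (idx 2), next='a' -> output (2, 'a'), add 'aa' as idx 3
Step 4: w='aa' (idx 3), next='b' -> output (3, 'b'), add 'aab' as idx 4
Step 5: w='a' (idx 2), next='b' -> output (2, 'b'), add 'ab' as idx 5
Step 6: w='b' (idx 1), next='b' -> output (1, 'b'), add 'bb' as idx 6
Step 7: w='ab' (idx 5), next='b' -> output (5, 'b'), add 'abb' as idx 7


Encoded: [(0, 'b'), (0, 'a'), (2, 'a'), (3, 'b'), (2, 'b'), (1, 'b'), (5, 'b')]


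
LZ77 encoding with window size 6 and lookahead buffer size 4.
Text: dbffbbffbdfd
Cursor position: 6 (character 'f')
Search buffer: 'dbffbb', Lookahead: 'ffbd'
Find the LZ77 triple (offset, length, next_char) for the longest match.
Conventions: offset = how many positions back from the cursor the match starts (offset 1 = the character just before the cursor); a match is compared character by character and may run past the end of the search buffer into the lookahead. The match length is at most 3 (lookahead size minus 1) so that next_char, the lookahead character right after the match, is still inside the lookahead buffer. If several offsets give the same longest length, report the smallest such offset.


Try each offset into the search buffer:
  offset=1 (pos 5, char 'b'): match length 0
  offset=2 (pos 4, char 'b'): match length 0
  offset=3 (pos 3, char 'f'): match length 1
  offset=4 (pos 2, char 'f'): match length 3
  offset=5 (pos 1, char 'b'): match length 0
  offset=6 (pos 0, char 'd'): match length 0
Longest match has length 3 at offset 4.
next_char = character at position 6 + 3 = 9 -> 'd'

Best match: offset=4, length=3 (matching 'ffb' starting at position 2)
LZ77 triple: (4, 3, 'd')


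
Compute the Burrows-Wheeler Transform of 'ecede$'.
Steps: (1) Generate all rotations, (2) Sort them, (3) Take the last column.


Rotations (sorted):
  0: $ecede -> last char: e
  1: cede$e -> last char: e
  2: de$ece -> last char: e
  3: e$eced -> last char: d
  4: ecede$ -> last char: $
  5: ede$ec -> last char: c


BWT = eeed$c


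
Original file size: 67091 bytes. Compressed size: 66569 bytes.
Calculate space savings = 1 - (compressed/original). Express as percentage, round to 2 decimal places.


ratio = compressed/original = 66569/67091 = 0.99222
savings = 1 - ratio = 1 - 0.99222 = 0.00778
as a percentage: 0.00778 * 100 = 0.78%

Space savings = 1 - 66569/67091 = 0.78%


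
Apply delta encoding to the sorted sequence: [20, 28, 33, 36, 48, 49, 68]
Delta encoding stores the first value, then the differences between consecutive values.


First value: 20
Deltas:
  28 - 20 = 8
  33 - 28 = 5
  36 - 33 = 3
  48 - 36 = 12
  49 - 48 = 1
  68 - 49 = 19


Delta encoded: [20, 8, 5, 3, 12, 1, 19]


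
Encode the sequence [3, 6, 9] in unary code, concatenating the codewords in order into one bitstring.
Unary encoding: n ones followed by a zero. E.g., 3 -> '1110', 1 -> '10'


Encode each number as n ones followed by a terminating 0:
  3 -> 1110 (4 bits)
  6 -> 1111110 (7 bits)
  9 -> 1111111110 (10 bits)
Total length = 4 + 7 + 10 = 21 bits.

Unary([3, 6, 9]) = 111011111101111111110 (21 bits)


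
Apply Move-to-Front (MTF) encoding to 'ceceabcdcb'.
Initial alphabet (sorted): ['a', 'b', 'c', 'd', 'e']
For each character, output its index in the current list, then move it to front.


MTF encoding:
'c': index 2 in ['a', 'b', 'c', 'd', 'e'] -> ['c', 'a', 'b', 'd', 'e']
'e': index 4 in ['c', 'a', 'b', 'd', 'e'] -> ['e', 'c', 'a', 'b', 'd']
'c': index 1 in ['e', 'c', 'a', 'b', 'd'] -> ['c', 'e', 'a', 'b', 'd']
'e': index 1 in ['c', 'e', 'a', 'b', 'd'] -> ['e', 'c', 'a', 'b', 'd']
'a': index 2 in ['e', 'c', 'a', 'b', 'd'] -> ['a', 'e', 'c', 'b', 'd']
'b': index 3 in ['a', 'e', 'c', 'b', 'd'] -> ['b', 'a', 'e', 'c', 'd']
'c': index 3 in ['b', 'a', 'e', 'c', 'd'] -> ['c', 'b', 'a', 'e', 'd']
'd': index 4 in ['c', 'b', 'a', 'e', 'd'] -> ['d', 'c', 'b', 'a', 'e']
'c': index 1 in ['d', 'c', 'b', 'a', 'e'] -> ['c', 'd', 'b', 'a', 'e']
'b': index 2 in ['c', 'd', 'b', 'a', 'e'] -> ['b', 'c', 'd', 'a', 'e']


Output: [2, 4, 1, 1, 2, 3, 3, 4, 1, 2]


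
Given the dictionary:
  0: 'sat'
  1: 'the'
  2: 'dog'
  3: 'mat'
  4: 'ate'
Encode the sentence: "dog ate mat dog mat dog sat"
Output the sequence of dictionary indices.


Look up each word in the dictionary:
  'dog' -> 2
  'ate' -> 4
  'mat' -> 3
  'dog' -> 2
  'mat' -> 3
  'dog' -> 2
  'sat' -> 0

Encoded: [2, 4, 3, 2, 3, 2, 0]


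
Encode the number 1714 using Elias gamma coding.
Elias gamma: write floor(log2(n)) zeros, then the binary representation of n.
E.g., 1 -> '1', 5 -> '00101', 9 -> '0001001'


num_bits = floor(log2(1714)) + 1 = 11
leading_zeros = num_bits - 1 = 10
binary(1714) = 11010110010

Elias gamma(1714) = '0000000000' + '11010110010' = 000000000011010110010 (21 bits)


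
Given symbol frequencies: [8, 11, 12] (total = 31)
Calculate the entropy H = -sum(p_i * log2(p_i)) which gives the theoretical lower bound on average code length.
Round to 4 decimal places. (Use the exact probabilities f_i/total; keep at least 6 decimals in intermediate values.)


Per-symbol terms -p_i * log2(p_i) with p_i = f_i/31:
  p = 8/31 = 0.258065: log2(p) = -1.954196, -p*log2(p) = 0.504309
  p = 11/31 = 0.354839: log2(p) = -1.494765, -p*log2(p) = 0.530400
  p = 12/31 = 0.387097: log2(p) = -1.369234, -p*log2(p) = 0.530026
H = 0.504309 + 0.530400 + 0.530026 = 1.564735

H = 1.5647 bits/symbol


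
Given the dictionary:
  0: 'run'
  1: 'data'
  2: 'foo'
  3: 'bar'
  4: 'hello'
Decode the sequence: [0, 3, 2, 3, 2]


Look up each index in the dictionary:
  0 -> 'run'
  3 -> 'bar'
  2 -> 'foo'
  3 -> 'bar'
  2 -> 'foo'

Decoded: "run bar foo bar foo"


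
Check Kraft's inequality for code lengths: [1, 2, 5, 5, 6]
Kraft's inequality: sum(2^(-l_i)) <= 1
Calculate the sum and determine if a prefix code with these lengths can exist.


Sum = 2^(-1) + 2^(-2) + 2^(-5) + 2^(-5) + 2^(-6)
    = 0.5 + 0.25 + 0.03125 + 0.03125 + 0.015625
    = 53/64 = 0.828125
Since 0.828125 <= 1, Kraft's inequality IS satisfied.
A prefix code with these lengths CAN exist.

Kraft sum = 0.828125. Satisfied.


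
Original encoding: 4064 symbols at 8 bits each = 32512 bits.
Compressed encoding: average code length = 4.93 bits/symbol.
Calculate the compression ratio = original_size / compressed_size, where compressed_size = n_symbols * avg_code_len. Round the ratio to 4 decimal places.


original_size = n_symbols * orig_bits = 4064 * 8 = 32512 bits
compressed_size = n_symbols * avg_code_len = 4064 * 4.93 = 20035.52 bits
ratio = original_size / compressed_size = 32512 / 20035.52 = 1.6227

Compression ratio = 1.6227


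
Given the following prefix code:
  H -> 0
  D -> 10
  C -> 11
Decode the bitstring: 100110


Decoding step by step:
Bits 10 -> D
Bits 0 -> H
Bits 11 -> C
Bits 0 -> H


Decoded message: DHCH


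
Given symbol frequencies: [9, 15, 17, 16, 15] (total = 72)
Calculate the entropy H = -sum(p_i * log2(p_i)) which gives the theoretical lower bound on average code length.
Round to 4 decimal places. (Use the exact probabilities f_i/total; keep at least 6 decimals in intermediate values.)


Per-symbol terms -p_i * log2(p_i) with p_i = f_i/72:
  p = 9/72 = 0.125000: log2(p) = -3.000000, -p*log2(p) = 0.375000
  p = 15/72 = 0.208333: log2(p) = -2.263034, -p*log2(p) = 0.471466
  p = 17/72 = 0.236111: log2(p) = -2.082462, -p*log2(p) = 0.491692
  p = 16/72 = 0.222222: log2(p) = -2.169925, -p*log2(p) = 0.482206
  p = 15/72 = 0.208333: log2(p) = -2.263034, -p*log2(p) = 0.471466
H = 0.375000 + 0.471466 + 0.491692 + 0.482206 + 0.471466 = 2.291830

H = 2.2918 bits/symbol


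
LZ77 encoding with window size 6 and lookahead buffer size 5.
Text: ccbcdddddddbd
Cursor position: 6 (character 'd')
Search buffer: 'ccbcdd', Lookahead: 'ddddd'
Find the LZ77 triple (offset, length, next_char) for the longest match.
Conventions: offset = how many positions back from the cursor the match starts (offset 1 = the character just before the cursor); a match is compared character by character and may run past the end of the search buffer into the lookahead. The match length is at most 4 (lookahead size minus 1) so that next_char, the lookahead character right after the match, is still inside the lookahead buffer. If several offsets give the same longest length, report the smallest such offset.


Try each offset into the search buffer:
  offset=1 (pos 5, char 'd'): match length 4
  offset=2 (pos 4, char 'd'): match length 4
  offset=3 (pos 3, char 'c'): match length 0
  offset=4 (pos 2, char 'b'): match length 0
  offset=5 (pos 1, char 'c'): match length 0
  offset=6 (pos 0, char 'c'): match length 0
Longest match has length 4, found at offsets 1, 2; take the smallest, offset 1.
next_char = character at position 6 + 4 = 10 -> 'd'

Best match: offset=1, length=4 (matching 'dddd' starting at position 5)
LZ77 triple: (1, 4, 'd')


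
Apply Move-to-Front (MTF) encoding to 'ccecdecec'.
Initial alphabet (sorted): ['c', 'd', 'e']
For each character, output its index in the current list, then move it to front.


MTF encoding:
'c': index 0 in ['c', 'd', 'e'] -> ['c', 'd', 'e']
'c': index 0 in ['c', 'd', 'e'] -> ['c', 'd', 'e']
'e': index 2 in ['c', 'd', 'e'] -> ['e', 'c', 'd']
'c': index 1 in ['e', 'c', 'd'] -> ['c', 'e', 'd']
'd': index 2 in ['c', 'e', 'd'] -> ['d', 'c', 'e']
'e': index 2 in ['d', 'c', 'e'] -> ['e', 'd', 'c']
'c': index 2 in ['e', 'd', 'c'] -> ['c', 'e', 'd']
'e': index 1 in ['c', 'e', 'd'] -> ['e', 'c', 'd']
'c': index 1 in ['e', 'c', 'd'] -> ['c', 'e', 'd']


Output: [0, 0, 2, 1, 2, 2, 2, 1, 1]


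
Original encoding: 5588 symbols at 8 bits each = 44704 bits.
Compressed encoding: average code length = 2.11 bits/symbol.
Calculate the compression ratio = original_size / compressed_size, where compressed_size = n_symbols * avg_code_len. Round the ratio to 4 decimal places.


original_size = n_symbols * orig_bits = 5588 * 8 = 44704 bits
compressed_size = n_symbols * avg_code_len = 5588 * 2.11 = 11790.68 bits
ratio = original_size / compressed_size = 44704 / 11790.68 = 3.7915

Compression ratio = 3.7915


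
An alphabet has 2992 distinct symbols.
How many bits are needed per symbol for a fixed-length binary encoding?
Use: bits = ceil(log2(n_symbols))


log2(2992) = 11.5469
Bracket: 2^11 = 2048 < 2992 <= 2^12 = 4096
So ceil(log2(2992)) = 12

bits = ceil(log2(2992)) = ceil(11.5469) = 12 bits


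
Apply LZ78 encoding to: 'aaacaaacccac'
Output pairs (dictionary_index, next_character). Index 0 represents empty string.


LZ78 encoding steps:
Dictionary: {0: ''}
Step 1: w='' (idx 0), next='a' -> output (0, 'a'), add 'a' as idx 1
Step 2: w='a' (idx 1), next='a' -> output (1, 'a'), add 'aa' as idx 2
Step 3: w='' (idx 0), next='c' -> output (0, 'c'), add 'c' as idx 3
Step 4: w='aa' (idx 2), next='a' -> output (2, 'a'), add 'aaa' as idx 4
Step 5: w='c' (idx 3), next='c' -> output (3, 'c'), add 'cc' as idx 5
Step 6: w='c' (idx 3), next='a' -> output (3, 'a'), add 'ca' as idx 6
Step 7: w='c' (idx 3), end of input -> output (3, '')


Encoded: [(0, 'a'), (1, 'a'), (0, 'c'), (2, 'a'), (3, 'c'), (3, 'a'), (3, '')]


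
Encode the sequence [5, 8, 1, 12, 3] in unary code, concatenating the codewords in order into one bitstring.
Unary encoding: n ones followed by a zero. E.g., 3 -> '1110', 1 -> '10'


Encode each number as n ones followed by a terminating 0:
  5 -> 111110 (6 bits)
  8 -> 111111110 (9 bits)
  1 -> 10 (2 bits)
  12 -> 1111111111110 (13 bits)
  3 -> 1110 (4 bits)
Total length = 6 + 9 + 2 + 13 + 4 = 34 bits.

Unary([5, 8, 1, 12, 3]) = 1111101111111101011111111111101110 (34 bits)


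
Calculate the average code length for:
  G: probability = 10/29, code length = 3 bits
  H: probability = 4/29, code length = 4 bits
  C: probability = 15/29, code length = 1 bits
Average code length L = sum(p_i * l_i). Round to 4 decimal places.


Weighted contributions p_i * l_i:
  G: (10/29) * 3 = 30/29
  H: (4/29) * 4 = 16/29
  C: (15/29) * 1 = 15/29
Sum = (30 + 16 + 15)/29 = 61/29

L = 61/29 = 2.1034 bits/symbol


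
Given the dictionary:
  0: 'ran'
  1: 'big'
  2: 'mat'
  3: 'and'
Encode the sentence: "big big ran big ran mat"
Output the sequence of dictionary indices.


Look up each word in the dictionary:
  'big' -> 1
  'big' -> 1
  'ran' -> 0
  'big' -> 1
  'ran' -> 0
  'mat' -> 2

Encoded: [1, 1, 0, 1, 0, 2]


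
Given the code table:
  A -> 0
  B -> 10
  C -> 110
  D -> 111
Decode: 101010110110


Decoding:
10 -> B
10 -> B
10 -> B
110 -> C
110 -> C


Result: BBBCC


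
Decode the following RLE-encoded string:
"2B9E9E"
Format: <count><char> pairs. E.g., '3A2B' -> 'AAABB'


Expanding each <count><char> pair:
  2B -> 'BB'
  9E -> 'EEEEEEEEE'
  9E -> 'EEEEEEEEE'

Decoded = BBEEEEEEEEEEEEEEEEEE


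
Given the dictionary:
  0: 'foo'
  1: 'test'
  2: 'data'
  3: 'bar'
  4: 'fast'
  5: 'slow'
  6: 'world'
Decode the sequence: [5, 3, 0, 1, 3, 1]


Look up each index in the dictionary:
  5 -> 'slow'
  3 -> 'bar'
  0 -> 'foo'
  1 -> 'test'
  3 -> 'bar'
  1 -> 'test'

Decoded: "slow bar foo test bar test"


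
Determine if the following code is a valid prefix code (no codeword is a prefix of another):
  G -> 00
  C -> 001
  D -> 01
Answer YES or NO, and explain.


Checking each pair (does one codeword prefix another?):
  G='00' vs C='001': prefix -- VIOLATION

NO -- this is NOT a valid prefix code. G (00) is a prefix of C (001).


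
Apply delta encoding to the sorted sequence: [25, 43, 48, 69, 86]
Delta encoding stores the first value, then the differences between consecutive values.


First value: 25
Deltas:
  43 - 25 = 18
  48 - 43 = 5
  69 - 48 = 21
  86 - 69 = 17


Delta encoded: [25, 18, 5, 21, 17]


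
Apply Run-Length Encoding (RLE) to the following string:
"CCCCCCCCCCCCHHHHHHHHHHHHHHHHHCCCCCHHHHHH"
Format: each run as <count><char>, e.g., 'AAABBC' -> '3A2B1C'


Scanning runs left to right:
  i=0: run of 'C' x 12 -> '12C'
  i=12: run of 'H' x 17 -> '17H'
  i=29: run of 'C' x 5 -> '5C'
  i=34: run of 'H' x 6 -> '6H'

RLE = 12C17H5C6H


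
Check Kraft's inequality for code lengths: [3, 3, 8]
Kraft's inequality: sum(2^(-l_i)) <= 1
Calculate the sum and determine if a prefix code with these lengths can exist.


Sum = 2^(-3) + 2^(-3) + 2^(-8)
    = 0.125 + 0.125 + 0.00390625
    = 65/256 = 0.25390625
Since 0.25390625 <= 1, Kraft's inequality IS satisfied.
A prefix code with these lengths CAN exist.

Kraft sum = 0.25390625. Satisfied.


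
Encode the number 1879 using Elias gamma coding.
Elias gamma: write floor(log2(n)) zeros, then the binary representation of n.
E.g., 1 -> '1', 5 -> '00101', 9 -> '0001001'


num_bits = floor(log2(1879)) + 1 = 11
leading_zeros = num_bits - 1 = 10
binary(1879) = 11101010111

Elias gamma(1879) = '0000000000' + '11101010111' = 000000000011101010111 (21 bits)


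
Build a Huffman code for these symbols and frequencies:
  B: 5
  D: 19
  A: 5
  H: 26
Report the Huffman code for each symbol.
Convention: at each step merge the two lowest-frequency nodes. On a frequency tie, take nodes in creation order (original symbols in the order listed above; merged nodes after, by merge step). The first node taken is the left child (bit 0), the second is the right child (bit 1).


Huffman tree construction:
Step 1: Merge B(5) + A(5) = 10
Step 2: Merge (B+A)(10) + D(19) = 29
Step 3: Merge H(26) + ((B+A)+D)(29) = 55
Read each symbol's code off the tree from the root (left child = 0, right child = 1).

Codes:
  B: 100 (length 3)
  D: 11 (length 2)
  A: 101 (length 3)
  H: 0 (length 1)
Average code length: 94/55 = 1.7091 bits/symbol


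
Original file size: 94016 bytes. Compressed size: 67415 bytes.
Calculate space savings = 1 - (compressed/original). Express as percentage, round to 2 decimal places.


ratio = compressed/original = 67415/94016 = 0.717059
savings = 1 - ratio = 1 - 0.717059 = 0.282941
as a percentage: 0.282941 * 100 = 28.29%

Space savings = 1 - 67415/94016 = 28.29%


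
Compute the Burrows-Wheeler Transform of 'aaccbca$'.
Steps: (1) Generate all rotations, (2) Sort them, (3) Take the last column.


Rotations (sorted):
  0: $aaccbca -> last char: a
  1: a$aaccbc -> last char: c
  2: aaccbca$ -> last char: $
  3: accbca$a -> last char: a
  4: bca$aacc -> last char: c
  5: ca$aaccb -> last char: b
  6: cbca$aac -> last char: c
  7: ccbca$aa -> last char: a


BWT = ac$acbca


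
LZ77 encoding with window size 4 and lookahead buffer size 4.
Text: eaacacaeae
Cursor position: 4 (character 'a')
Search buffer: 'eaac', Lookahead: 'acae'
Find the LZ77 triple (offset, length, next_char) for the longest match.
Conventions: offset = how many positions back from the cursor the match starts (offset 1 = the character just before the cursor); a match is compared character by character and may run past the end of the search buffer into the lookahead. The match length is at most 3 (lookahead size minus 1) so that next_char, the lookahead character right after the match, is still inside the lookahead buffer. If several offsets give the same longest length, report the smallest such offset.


Try each offset into the search buffer:
  offset=1 (pos 3, char 'c'): match length 0
  offset=2 (pos 2, char 'a'): match length 3
  offset=3 (pos 1, char 'a'): match length 1
  offset=4 (pos 0, char 'e'): match length 0
Longest match has length 3 at offset 2.
next_char = character at position 4 + 3 = 7 -> 'e'

Best match: offset=2, length=3 (matching 'aca' starting at position 2)
LZ77 triple: (2, 3, 'e')


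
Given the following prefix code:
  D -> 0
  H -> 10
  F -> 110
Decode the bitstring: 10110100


Decoding step by step:
Bits 10 -> H
Bits 110 -> F
Bits 10 -> H
Bits 0 -> D


Decoded message: HFHD


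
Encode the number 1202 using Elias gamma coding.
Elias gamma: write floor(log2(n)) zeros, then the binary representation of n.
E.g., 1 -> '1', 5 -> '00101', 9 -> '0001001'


num_bits = floor(log2(1202)) + 1 = 11
leading_zeros = num_bits - 1 = 10
binary(1202) = 10010110010

Elias gamma(1202) = '0000000000' + '10010110010' = 000000000010010110010 (21 bits)


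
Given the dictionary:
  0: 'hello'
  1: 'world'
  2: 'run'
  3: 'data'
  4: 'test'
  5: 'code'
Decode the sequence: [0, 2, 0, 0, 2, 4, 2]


Look up each index in the dictionary:
  0 -> 'hello'
  2 -> 'run'
  0 -> 'hello'
  0 -> 'hello'
  2 -> 'run'
  4 -> 'test'
  2 -> 'run'

Decoded: "hello run hello hello run test run"


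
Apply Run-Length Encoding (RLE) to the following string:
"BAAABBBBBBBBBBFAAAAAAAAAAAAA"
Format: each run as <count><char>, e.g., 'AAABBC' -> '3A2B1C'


Scanning runs left to right:
  i=0: run of 'B' x 1 -> '1B'
  i=1: run of 'A' x 3 -> '3A'
  i=4: run of 'B' x 10 -> '10B'
  i=14: run of 'F' x 1 -> '1F'
  i=15: run of 'A' x 13 -> '13A'

RLE = 1B3A10B1F13A


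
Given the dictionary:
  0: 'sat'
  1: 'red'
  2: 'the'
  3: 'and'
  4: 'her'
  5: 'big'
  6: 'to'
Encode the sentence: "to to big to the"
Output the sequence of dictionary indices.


Look up each word in the dictionary:
  'to' -> 6
  'to' -> 6
  'big' -> 5
  'to' -> 6
  'the' -> 2

Encoded: [6, 6, 5, 6, 2]


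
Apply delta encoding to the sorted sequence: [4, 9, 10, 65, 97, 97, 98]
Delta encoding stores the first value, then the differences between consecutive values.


First value: 4
Deltas:
  9 - 4 = 5
  10 - 9 = 1
  65 - 10 = 55
  97 - 65 = 32
  97 - 97 = 0
  98 - 97 = 1


Delta encoded: [4, 5, 1, 55, 32, 0, 1]


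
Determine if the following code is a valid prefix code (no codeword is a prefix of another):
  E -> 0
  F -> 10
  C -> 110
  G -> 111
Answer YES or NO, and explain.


Checking each pair (does one codeword prefix another?):
  E='0' vs F='10': no prefix
  E='0' vs C='110': no prefix
  E='0' vs G='111': no prefix
  F='10' vs E='0': no prefix
  F='10' vs C='110': no prefix
  F='10' vs G='111': no prefix
  C='110' vs E='0': no prefix
  C='110' vs F='10': no prefix
  C='110' vs G='111': no prefix
  G='111' vs E='0': no prefix
  G='111' vs F='10': no prefix
  G='111' vs C='110': no prefix
No violation found over all pairs.

YES -- this is a valid prefix code. No codeword is a prefix of any other codeword.


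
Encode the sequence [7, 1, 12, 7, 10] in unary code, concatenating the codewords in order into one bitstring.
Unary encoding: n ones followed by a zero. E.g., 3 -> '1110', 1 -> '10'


Encode each number as n ones followed by a terminating 0:
  7 -> 11111110 (8 bits)
  1 -> 10 (2 bits)
  12 -> 1111111111110 (13 bits)
  7 -> 11111110 (8 bits)
  10 -> 11111111110 (11 bits)
Total length = 8 + 2 + 13 + 8 + 11 = 42 bits.

Unary([7, 1, 12, 7, 10]) = 111111101011111111111101111111011111111110 (42 bits)


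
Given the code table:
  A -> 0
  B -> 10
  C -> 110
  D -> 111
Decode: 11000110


Decoding:
110 -> C
0 -> A
0 -> A
110 -> C


Result: CAAC


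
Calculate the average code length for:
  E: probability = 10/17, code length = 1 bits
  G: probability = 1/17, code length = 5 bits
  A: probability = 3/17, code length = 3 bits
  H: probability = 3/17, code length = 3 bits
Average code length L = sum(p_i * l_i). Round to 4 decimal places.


Weighted contributions p_i * l_i:
  E: (10/17) * 1 = 10/17
  G: (1/17) * 5 = 5/17
  A: (3/17) * 3 = 9/17
  H: (3/17) * 3 = 9/17
Sum = (10 + 5 + 9 + 9)/17 = 33/17

L = 33/17 = 1.9412 bits/symbol


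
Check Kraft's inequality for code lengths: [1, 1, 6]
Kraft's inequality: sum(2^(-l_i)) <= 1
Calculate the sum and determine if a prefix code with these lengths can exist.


Sum = 2^(-1) + 2^(-1) + 2^(-6)
    = 0.5 + 0.5 + 0.015625
    = 65/64 = 1.015625
Since 1.015625 > 1, Kraft's inequality is NOT satisfied.
A prefix code with these lengths CANNOT exist.

Kraft sum = 1.015625. Not satisfied.


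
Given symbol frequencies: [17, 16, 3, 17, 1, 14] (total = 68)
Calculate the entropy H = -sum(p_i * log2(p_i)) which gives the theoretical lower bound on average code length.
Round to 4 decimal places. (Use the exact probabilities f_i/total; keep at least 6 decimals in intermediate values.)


Per-symbol terms -p_i * log2(p_i) with p_i = f_i/68:
  p = 17/68 = 0.250000: log2(p) = -2.000000, -p*log2(p) = 0.500000
  p = 16/68 = 0.235294: log2(p) = -2.087463, -p*log2(p) = 0.491168
  p = 3/68 = 0.044118: log2(p) = -4.502500, -p*log2(p) = 0.198640
  p = 17/68 = 0.250000: log2(p) = -2.000000, -p*log2(p) = 0.500000
  p = 1/68 = 0.014706: log2(p) = -6.087463, -p*log2(p) = 0.089522
  p = 14/68 = 0.205882: log2(p) = -2.280108, -p*log2(p) = 0.469434
H = 0.500000 + 0.491168 + 0.198640 + 0.500000 + 0.089522 + 0.469434 = 2.248764

H = 2.2488 bits/symbol


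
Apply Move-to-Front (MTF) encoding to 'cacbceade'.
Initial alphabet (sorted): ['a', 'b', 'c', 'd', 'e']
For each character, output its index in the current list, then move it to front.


MTF encoding:
'c': index 2 in ['a', 'b', 'c', 'd', 'e'] -> ['c', 'a', 'b', 'd', 'e']
'a': index 1 in ['c', 'a', 'b', 'd', 'e'] -> ['a', 'c', 'b', 'd', 'e']
'c': index 1 in ['a', 'c', 'b', 'd', 'e'] -> ['c', 'a', 'b', 'd', 'e']
'b': index 2 in ['c', 'a', 'b', 'd', 'e'] -> ['b', 'c', 'a', 'd', 'e']
'c': index 1 in ['b', 'c', 'a', 'd', 'e'] -> ['c', 'b', 'a', 'd', 'e']
'e': index 4 in ['c', 'b', 'a', 'd', 'e'] -> ['e', 'c', 'b', 'a', 'd']
'a': index 3 in ['e', 'c', 'b', 'a', 'd'] -> ['a', 'e', 'c', 'b', 'd']
'd': index 4 in ['a', 'e', 'c', 'b', 'd'] -> ['d', 'a', 'e', 'c', 'b']
'e': index 2 in ['d', 'a', 'e', 'c', 'b'] -> ['e', 'd', 'a', 'c', 'b']


Output: [2, 1, 1, 2, 1, 4, 3, 4, 2]


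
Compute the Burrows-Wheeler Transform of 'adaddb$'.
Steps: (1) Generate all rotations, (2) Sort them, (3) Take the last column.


Rotations (sorted):
  0: $adaddb -> last char: b
  1: adaddb$ -> last char: $
  2: addb$ad -> last char: d
  3: b$adadd -> last char: d
  4: daddb$a -> last char: a
  5: db$adad -> last char: d
  6: ddb$ada -> last char: a


BWT = b$ddada


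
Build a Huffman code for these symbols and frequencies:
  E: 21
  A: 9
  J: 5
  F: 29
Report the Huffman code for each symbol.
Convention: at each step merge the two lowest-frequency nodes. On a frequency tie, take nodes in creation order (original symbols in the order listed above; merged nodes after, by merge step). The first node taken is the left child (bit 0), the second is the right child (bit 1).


Huffman tree construction:
Step 1: Merge J(5) + A(9) = 14
Step 2: Merge (J+A)(14) + E(21) = 35
Step 3: Merge F(29) + ((J+A)+E)(35) = 64
Read each symbol's code off the tree from the root (left child = 0, right child = 1).

Codes:
  E: 11 (length 2)
  A: 101 (length 3)
  J: 100 (length 3)
  F: 0 (length 1)
Average code length: 113/64 = 1.7656 bits/symbol


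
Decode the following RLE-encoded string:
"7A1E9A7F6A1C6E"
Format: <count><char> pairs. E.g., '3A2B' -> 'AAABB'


Expanding each <count><char> pair:
  7A -> 'AAAAAAA'
  1E -> 'E'
  9A -> 'AAAAAAAAA'
  7F -> 'FFFFFFF'
  6A -> 'AAAAAA'
  1C -> 'C'
  6E -> 'EEEEEE'

Decoded = AAAAAAAEAAAAAAAAAFFFFFFFAAAAAACEEEEEE


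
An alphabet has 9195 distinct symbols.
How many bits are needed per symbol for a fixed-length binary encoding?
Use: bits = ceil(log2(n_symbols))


log2(9195) = 13.1666
Bracket: 2^13 = 8192 < 9195 <= 2^14 = 16384
So ceil(log2(9195)) = 14

bits = ceil(log2(9195)) = ceil(13.1666) = 14 bits


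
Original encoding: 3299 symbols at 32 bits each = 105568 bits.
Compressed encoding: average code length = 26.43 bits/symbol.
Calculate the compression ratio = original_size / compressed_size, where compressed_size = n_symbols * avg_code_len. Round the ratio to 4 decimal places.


original_size = n_symbols * orig_bits = 3299 * 32 = 105568 bits
compressed_size = n_symbols * avg_code_len = 3299 * 26.43 = 87192.57 bits
ratio = original_size / compressed_size = 105568 / 87192.57 = 1.2107

Compression ratio = 1.2107


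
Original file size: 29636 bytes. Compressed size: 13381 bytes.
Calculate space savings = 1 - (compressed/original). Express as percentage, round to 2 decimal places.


ratio = compressed/original = 13381/29636 = 0.451512
savings = 1 - ratio = 1 - 0.451512 = 0.548488
as a percentage: 0.548488 * 100 = 54.85%

Space savings = 1 - 13381/29636 = 54.85%
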